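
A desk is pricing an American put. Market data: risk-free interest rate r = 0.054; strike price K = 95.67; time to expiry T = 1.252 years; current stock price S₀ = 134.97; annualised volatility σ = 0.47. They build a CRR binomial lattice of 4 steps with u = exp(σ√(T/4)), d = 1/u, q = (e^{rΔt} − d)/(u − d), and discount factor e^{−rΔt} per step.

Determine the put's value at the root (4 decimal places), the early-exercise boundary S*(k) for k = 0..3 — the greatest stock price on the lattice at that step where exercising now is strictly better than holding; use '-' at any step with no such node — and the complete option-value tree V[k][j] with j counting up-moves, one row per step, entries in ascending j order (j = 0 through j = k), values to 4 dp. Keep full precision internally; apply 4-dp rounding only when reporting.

price = 8.1079
boundary = - - - 61.3263
tree:
8.1079
13.4558 2.2925
21.8348 4.3719 0.0000
34.3437 8.3373 0.0000 0.0000
48.5235 15.8993 0.0000 0.0000 0.0000

params: Δt=0.31300 u=1.30076 d=0.76878 q=0.46668 e^(-rΔt)=0.98324
t_4 payoffs: 48.5235 15.8993 0.0000 0.0000 0.0000
t_3: node(3,0) S=61.3263 payoff=34.3437 vs cont=32.7403 → 34.3437 [stop]  node(3,1) S=103.7625 payoff=0.0000 vs cont=8.3373 → 8.3373 [wait]  node(3,2) S=175.5635 payoff=0.0000 vs cont=0.0000 → 0.0000 [wait]  node(3,3) S=297.0489 payoff=0.0000 vs cont=0.0000 → 0.0000 [wait]  ⇒ S*(3)=61.3263
t_2: node(2,0) S=79.7707 payoff=15.8993 vs cont=21.8348 → 21.8348 [wait]  node(2,1) S=134.9700 payoff=0.0000 vs cont=4.3719 → 4.3719 [wait]  node(2,2) S=228.3658 payoff=0.0000 vs cont=0.0000 → 0.0000 [wait]  ⇒ S*(2)=-
t_1: node(1,0) S=103.7625 payoff=0.0000 vs cont=13.4558 → 13.4558 [wait]  node(1,1) S=175.5635 payoff=0.0000 vs cont=2.2925 → 2.2925 [wait]  ⇒ S*(1)=-
t_0: node(0,0) S=134.9700 payoff=0.0000 vs cont=8.1079 → 8.1079 [wait]  ⇒ S*(0)=-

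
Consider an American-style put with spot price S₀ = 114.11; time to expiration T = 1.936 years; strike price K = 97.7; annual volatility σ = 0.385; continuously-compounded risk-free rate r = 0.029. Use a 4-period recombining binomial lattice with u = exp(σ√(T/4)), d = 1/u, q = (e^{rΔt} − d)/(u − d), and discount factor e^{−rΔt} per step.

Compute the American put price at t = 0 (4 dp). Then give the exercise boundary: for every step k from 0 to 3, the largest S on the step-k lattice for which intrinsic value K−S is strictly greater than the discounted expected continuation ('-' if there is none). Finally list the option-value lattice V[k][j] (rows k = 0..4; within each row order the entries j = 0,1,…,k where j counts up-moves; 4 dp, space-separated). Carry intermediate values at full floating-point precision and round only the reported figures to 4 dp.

price = 13.4173
boundary = - - - 51.0920
tree:
13.4173
21.1964 4.6800
32.3057 8.7813 0.0000
46.6080 16.4766 0.0000 0.0000
58.6133 30.9154 0.0000 0.0000 0.0000

Δt=0.48400, u=1.30714, d=0.76503, q=0.45951, disc=e^(-rΔt)=0.98606
k=4 terminal: V=max(K-S,0) → 58.6133 30.9154 0.0000 0.0000 0.0000
k=3: j=0 S=51.0920 intr=46.6080 cont=45.2463 V=46.6080[EX]; j=1 S=87.2972 intr=10.4028 cont=16.4766 V=16.4766[hold]; j=2 S=149.1582 intr=0.0000 cont=0.0000 V=0.0000[hold]; j=3 S=254.8557 intr=0.0000 cont=0.0000 V=0.0000[hold]  S*(3)=51.0920
k=2: j=0 S=66.7846 intr=30.9154 cont=32.3057 V=32.3057[hold]; j=1 S=114.1100 intr=0.0000 cont=8.7813 V=8.7813[hold]; j=2 S=194.9714 intr=0.0000 cont=0.0000 V=0.0000[hold]  S*(2)=-
k=1: j=0 S=87.2972 intr=10.4028 cont=21.1964 V=21.1964[hold]; j=1 S=149.1582 intr=0.0000 cont=4.6800 V=4.6800[hold]  S*(1)=-
k=0: j=0 S=114.1100 intr=0.0000 cont=13.4173 V=13.4173[hold]  S*(0)=-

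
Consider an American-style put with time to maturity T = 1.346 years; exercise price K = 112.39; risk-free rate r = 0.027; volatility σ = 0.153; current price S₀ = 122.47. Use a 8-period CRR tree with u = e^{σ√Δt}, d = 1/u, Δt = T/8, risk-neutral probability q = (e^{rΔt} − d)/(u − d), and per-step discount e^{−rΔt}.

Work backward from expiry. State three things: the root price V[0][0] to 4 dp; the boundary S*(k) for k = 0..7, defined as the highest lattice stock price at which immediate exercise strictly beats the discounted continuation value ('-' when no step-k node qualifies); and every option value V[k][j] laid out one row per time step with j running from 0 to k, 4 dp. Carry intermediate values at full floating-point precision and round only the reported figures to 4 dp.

price = 3.2955
boundary = - - - - 95.2814 89.4855 95.2814 101.4526
tree:
3.2955
5.2102 1.5609
8.0155 2.6722 0.5510
11.9379 4.4731 1.0370 0.1081
17.1086 7.2802 1.9269 0.2265 0.0000
22.9045 11.4299 3.5221 0.4747 0.0000 0.0000
28.3479 17.1086 6.2998 0.9946 0.0000 0.0000 0.0000
33.4601 22.9045 10.9374 2.0839 0.0000 0.0000 0.0000 0.0000
38.2613 28.3479 17.1086 4.3664 0.0000 0.0000 0.0000 0.0000 0.0000

Δt=0.16825  u=1.06477  d=0.93917  q=0.52057  discount=0.99547
step 8 (expiry): payoffs max(K−S,0) = 38.2613 28.3479 17.1086 4.3664 0.0000 0.0000 0.0000 0.0000 0.0000
step 7: (k=7,j=0): S=78.9299, (K−S)⁺=33.4601, hold=32.9507 ⇒ V=33.4601 exercise | (k=7,j=1): S=89.4855, (K−S)⁺=22.9045, hold=22.3951 ⇒ V=22.9045 exercise | (k=7,j=2): S=101.4526, (K−S)⁺=10.9374, hold=10.4280 ⇒ V=10.9374 exercise | (k=7,j=3): S=115.0202, (K−S)⁺=0.0000, hold=2.0839 ⇒ V=2.0839 continue | (k=7,j=4): S=130.4023, (K−S)⁺=0.0000, hold=0.0000 ⇒ V=0.0000 continue | (k=7,j=5): S=147.8414, (K−S)⁺=0.0000, hold=0.0000 ⇒ V=0.0000 continue | (k=7,j=6): S=167.6127, (K−S)⁺=0.0000, hold=0.0000 ⇒ V=0.0000 continue | (k=7,j=7): S=190.0281, (K−S)⁺=0.0000, hold=0.0000 ⇒ V=0.0000 continue  boundary S*=101.4526
step 6: (k=6,j=0): S=84.0421, (K−S)⁺=28.3479, hold=27.8385 ⇒ V=28.3479 exercise | (k=6,j=1): S=95.2814, (K−S)⁺=17.1086, hold=16.5992 ⇒ V=17.1086 exercise | (k=6,j=2): S=108.0236, (K−S)⁺=4.3664, hold=6.2998 ⇒ V=6.2998 continue | (k=6,j=3): S=122.4700, (K−S)⁺=0.0000, hold=0.9946 ⇒ V=0.9946 continue | (k=6,j=4): S=138.8483, (K−S)⁺=0.0000, hold=0.0000 ⇒ V=0.0000 continue | (k=6,j=5): S=157.4170, (K−S)⁺=0.0000, hold=0.0000 ⇒ V=0.0000 continue | (k=6,j=6): S=178.4688, (K−S)⁺=0.0000, hold=0.0000 ⇒ V=0.0000 continue  boundary S*=95.2814
step 5: (k=5,j=0): S=89.4855, (K−S)⁺=22.9045, hold=22.3951 ⇒ V=22.9045 exercise | (k=5,j=1): S=101.4526, (K−S)⁺=10.9374, hold=11.4299 ⇒ V=11.4299 continue | (k=5,j=2): S=115.0202, (K−S)⁺=0.0000, hold=3.5221 ⇒ V=3.5221 continue | (k=5,j=3): S=130.4023, (K−S)⁺=0.0000, hold=0.4747 ⇒ V=0.4747 continue | (k=5,j=4): S=147.8414, (K−S)⁺=0.0000, hold=0.0000 ⇒ V=0.0000 continue | (k=5,j=5): S=167.6127, (K−S)⁺=0.0000, hold=0.0000 ⇒ V=0.0000 continue  boundary S*=89.4855
step 4: (k=4,j=0): S=95.2814, (K−S)⁺=17.1086, hold=16.8545 ⇒ V=17.1086 exercise | (k=4,j=1): S=108.0236, (K−S)⁺=4.3664, hold=7.2802 ⇒ V=7.2802 continue | (k=4,j=2): S=122.4700, (K−S)⁺=0.0000, hold=1.9269 ⇒ V=1.9269 continue | (k=4,j=3): S=138.8483, (K−S)⁺=0.0000, hold=0.2265 ⇒ V=0.2265 continue | (k=4,j=4): S=157.4170, (K−S)⁺=0.0000, hold=0.0000 ⇒ V=0.0000 continue  boundary S*=95.2814
step 3: (k=3,j=0): S=101.4526, (K−S)⁺=10.9374, hold=11.9379 ⇒ V=11.9379 continue | (k=3,j=1): S=115.0202, (K−S)⁺=0.0000, hold=4.4731 ⇒ V=4.4731 continue | (k=3,j=2): S=130.4023, (K−S)⁺=0.0000, hold=1.0370 ⇒ V=1.0370 continue | (k=3,j=3): S=147.8414, (K−S)⁺=0.0000, hold=0.1081 ⇒ V=0.1081 continue  boundary S*=-
step 2: (k=2,j=0): S=108.0236, (K−S)⁺=4.3664, hold=8.0155 ⇒ V=8.0155 continue | (k=2,j=1): S=122.4700, (K−S)⁺=0.0000, hold=2.6722 ⇒ V=2.6722 continue | (k=2,j=2): S=138.8483, (K−S)⁺=0.0000, hold=0.5510 ⇒ V=0.5510 continue  boundary S*=-
step 1: (k=1,j=0): S=115.0202, (K−S)⁺=0.0000, hold=5.2102 ⇒ V=5.2102 continue | (k=1,j=1): S=130.4023, (K−S)⁺=0.0000, hold=1.5609 ⇒ V=1.5609 continue  boundary S*=-
step 0: (k=0,j=0): S=122.4700, (K−S)⁺=0.0000, hold=3.2955 ⇒ V=3.2955 continue  boundary S*=-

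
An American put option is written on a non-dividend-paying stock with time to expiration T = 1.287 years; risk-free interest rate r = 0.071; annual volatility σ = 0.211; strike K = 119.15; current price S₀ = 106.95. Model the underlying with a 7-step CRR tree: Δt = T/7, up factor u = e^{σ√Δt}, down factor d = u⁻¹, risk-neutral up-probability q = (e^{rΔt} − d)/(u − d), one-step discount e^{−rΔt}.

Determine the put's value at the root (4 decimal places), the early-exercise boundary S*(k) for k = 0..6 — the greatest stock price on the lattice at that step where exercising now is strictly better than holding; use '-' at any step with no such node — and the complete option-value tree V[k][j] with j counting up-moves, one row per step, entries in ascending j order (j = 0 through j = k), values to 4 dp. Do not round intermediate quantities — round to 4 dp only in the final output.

params: Δt=0.18386 u=1.09469 d=0.91350 q=0.54991 e^(-rΔt)=0.98703
t_7 payoffs: 62.3779 51.1170 37.6225 21.4514 2.0726 0.0000 0.0000 0.0000
t_6: node(6,0) S=62.1480 payoff=57.0020 vs cont=55.4567 → 57.0020 [stop]  node(6,1) S=74.4752 payoff=44.6748 vs cont=43.1295 → 44.6748 [stop]  node(6,2) S=89.2475 payoff=29.9025 vs cont=28.3572 → 29.9025 [stop]  node(6,3) S=106.9500 payoff=12.2000 vs cont=10.6547 → 12.2000 [stop]  node(6,4) S=128.1638 payoff=0.0000 vs cont=0.9208 → 0.9208 [wait]  node(6,5) S=153.5854 payoff=0.0000 vs cont=0.0000 → 0.0000 [wait]  node(6,6) S=184.0494 payoff=0.0000 vs cont=0.0000 → 0.0000 [wait]  ⇒ S*(6)=106.9500
t_5: node(5,0) S=68.0330 payoff=51.1170 vs cont=49.5718 → 51.1170 [stop]  node(5,1) S=81.5275 payoff=37.6225 vs cont=36.0773 → 37.6225 [stop]  node(5,2) S=97.6986 payoff=21.4514 vs cont=19.9061 → 21.4514 [stop]  node(5,3) S=117.0774 payoff=2.0726 vs cont=5.9196 → 5.9196 [wait]  node(5,4) S=140.3000 payoff=0.0000 vs cont=0.4090 → 0.4090 [wait]  node(5,5) S=168.1288 payoff=0.0000 vs cont=0.0000 → 0.0000 [wait]  ⇒ S*(5)=97.6986
t_4: node(4,0) S=74.4752 payoff=44.6748 vs cont=43.1295 → 44.6748 [stop]  node(4,1) S=89.2475 payoff=29.9025 vs cont=28.3572 → 29.9025 [stop]  node(4,2) S=106.9500 payoff=12.2000 vs cont=12.7428 → 12.7428 [wait]  node(4,3) S=128.1638 payoff=0.0000 vs cont=2.8518 → 2.8518 [wait]  node(4,4) S=153.5854 payoff=0.0000 vs cont=0.1817 → 0.1817 [wait]  ⇒ S*(4)=89.2475
t_3: node(3,0) S=81.5275 payoff=37.6225 vs cont=36.0773 → 37.6225 [stop]  node(3,1) S=97.6986 payoff=21.4514 vs cont=20.2007 → 21.4514 [stop]  node(3,2) S=117.0774 payoff=2.0726 vs cont=7.2089 → 7.2089 [wait]  node(3,3) S=140.3000 payoff=0.0000 vs cont=1.3656 → 1.3656 [wait]  ⇒ S*(3)=97.6986
t_2: node(2,0) S=89.2475 payoff=29.9025 vs cont=28.3572 → 29.9025 [stop]  node(2,1) S=106.9500 payoff=12.2000 vs cont=13.4426 → 13.4426 [wait]  node(2,2) S=128.1638 payoff=0.0000 vs cont=3.9438 → 3.9438 [wait]  ⇒ S*(2)=89.2475
t_1: node(1,0) S=97.6986 payoff=21.4514 vs cont=20.5806 → 21.4514 [stop]  node(1,1) S=117.0774 payoff=2.0726 vs cont=8.1125 → 8.1125 [wait]  ⇒ S*(1)=97.6986
t_0: node(0,0) S=106.9500 payoff=12.2000 vs cont=13.9331 → 13.9331 [wait]  ⇒ S*(0)=-

price = 13.9331
boundary = - 97.6986 89.2475 97.6986 89.2475 97.6986 106.9500
tree:
13.9331
21.4514 8.1125
29.9025 13.4426 3.9438
37.6225 21.4514 7.2089 1.3656
44.6748 29.9025 12.7428 2.8518 0.1817
51.1170 37.6225 21.4514 5.9196 0.4090 0.0000
57.0020 44.6748 29.9025 12.2000 0.9208 0.0000 0.0000
62.3779 51.1170 37.6225 21.4514 2.0726 0.0000 0.0000 0.0000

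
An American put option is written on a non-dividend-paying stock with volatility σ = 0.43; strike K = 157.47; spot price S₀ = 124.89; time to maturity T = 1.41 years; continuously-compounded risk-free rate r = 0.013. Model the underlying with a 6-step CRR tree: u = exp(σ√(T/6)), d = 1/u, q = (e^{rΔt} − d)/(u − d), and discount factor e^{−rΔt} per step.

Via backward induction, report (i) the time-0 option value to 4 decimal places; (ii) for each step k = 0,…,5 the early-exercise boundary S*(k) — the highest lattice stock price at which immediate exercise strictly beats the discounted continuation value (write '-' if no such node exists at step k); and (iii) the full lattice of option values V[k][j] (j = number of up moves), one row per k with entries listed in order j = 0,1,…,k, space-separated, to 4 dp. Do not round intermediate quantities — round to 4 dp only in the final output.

params: Δt=0.23500 u=1.23177 d=0.81184 q=0.45536 e^(-rΔt)=0.99695
t_6 payoffs: 121.7135 103.2184 75.1567 32.5800 0.0000 0.0000 0.0000
t_5: node(5,0) S=44.0437 payoff=113.4263 vs cont=112.9460 → 113.4263 [stop]  node(5,1) S=66.8254 payoff=90.6446 vs cont=90.1643 → 90.6446 [stop]  node(5,2) S=101.3909 payoff=56.0791 vs cont=55.5988 → 56.0791 [stop]  node(5,3) S=153.8355 payoff=3.6345 vs cont=17.6902 → 17.6902 [wait]  node(5,4) S=233.4071 payoff=0.0000 vs cont=0.0000 → 0.0000 [wait]  node(5,5) S=354.1372 payoff=0.0000 vs cont=0.0000 → 0.0000 [wait]  ⇒ S*(5)=101.3909
t_4: node(4,0) S=54.2516 payoff=103.2184 vs cont=102.7381 → 103.2184 [stop]  node(4,1) S=82.3133 payoff=75.1567 vs cont=74.6763 → 75.1567 [stop]  node(4,2) S=124.8900 payoff=32.5800 vs cont=38.4805 → 38.4805 [wait]  node(4,3) S=189.4895 payoff=0.0000 vs cont=9.6054 → 9.6054 [wait]  node(4,4) S=287.5033 payoff=0.0000 vs cont=0.0000 → 0.0000 [wait]  ⇒ S*(4)=82.3133
t_3: node(3,0) S=66.8254 payoff=90.6446 vs cont=90.1643 → 90.6446 [stop]  node(3,1) S=101.3909 payoff=56.0791 vs cont=58.2775 → 58.2775 [wait]  node(3,2) S=153.8355 payoff=3.6345 vs cont=25.2546 → 25.2546 [wait]  node(3,3) S=233.4071 payoff=0.0000 vs cont=5.2155 → 5.2155 [wait]  ⇒ S*(3)=66.8254
t_2: node(2,0) S=82.3133 payoff=75.1567 vs cont=75.6743 → 75.6743 [wait]  node(2,1) S=124.8900 payoff=32.5800 vs cont=43.1082 → 43.1082 [wait]  node(2,2) S=189.4895 payoff=0.0000 vs cont=16.0804 → 16.0804 [wait]  ⇒ S*(2)=-
t_1: node(1,0) S=101.3909 payoff=56.0791 vs cont=60.6594 → 60.6594 [wait]  node(1,1) S=153.8355 payoff=3.6345 vs cont=30.7068 → 30.7068 [wait]  ⇒ S*(1)=-
t_0: node(0,0) S=124.8900 payoff=32.5800 vs cont=46.8767 → 46.8767 [wait]  ⇒ S*(0)=-

price = 46.8767
boundary = - - - 66.8254 82.3133 101.3909
tree:
46.8767
60.6594 30.7068
75.6743 43.1082 16.0804
90.6446 58.2775 25.2546 5.2155
103.2184 75.1567 38.4805 9.6054 0.0000
113.4263 90.6446 56.0791 17.6902 0.0000 0.0000
121.7135 103.2184 75.1567 32.5800 0.0000 0.0000 0.0000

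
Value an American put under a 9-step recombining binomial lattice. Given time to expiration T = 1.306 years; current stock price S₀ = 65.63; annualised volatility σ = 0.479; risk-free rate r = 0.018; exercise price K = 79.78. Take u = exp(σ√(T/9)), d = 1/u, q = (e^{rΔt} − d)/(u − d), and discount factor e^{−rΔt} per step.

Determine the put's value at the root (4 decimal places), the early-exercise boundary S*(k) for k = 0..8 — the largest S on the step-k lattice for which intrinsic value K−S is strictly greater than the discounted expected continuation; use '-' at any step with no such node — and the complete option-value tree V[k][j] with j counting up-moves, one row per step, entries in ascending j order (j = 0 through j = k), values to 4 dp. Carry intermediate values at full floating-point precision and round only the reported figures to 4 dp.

Δt=0.14511  u=1.20018  d=0.83321  q=0.46164  discount=0.99739
step 9 (expiry): payoffs max(K−S,0) = 67.0772 61.4826 53.4240 41.8163 25.0963 1.0125 0.0000 0.0000 0.0000 0.0000
step 8: (k=8,j=0): S=15.2456, (K−S)⁺=64.5344, hold=64.3263 ⇒ V=64.5344 exercise | (k=8,j=1): S=21.9601, (K−S)⁺=57.8199, hold=57.6118 ⇒ V=57.8199 exercise | (k=8,j=2): S=31.6318, (K−S)⁺=48.1482, hold=47.9401 ⇒ V=48.1482 exercise | (k=8,j=3): S=45.5631, (K−S)⁺=34.2169, hold=34.0088 ⇒ V=34.2169 exercise | (k=8,j=4): S=65.6300, (K−S)⁺=14.1500, hold=13.9419 ⇒ V=14.1500 exercise | (k=8,j=5): S=94.5348, (K−S)⁺=0.0000, hold=0.5437 ⇒ V=0.5437 continue | (k=8,j=6): S=136.1699, (K−S)⁺=0.0000, hold=0.0000 ⇒ V=0.0000 continue | (k=8,j=7): S=196.1420, (K−S)⁺=0.0000, hold=0.0000 ⇒ V=0.0000 continue | (k=8,j=8): S=282.5270, (K−S)⁺=0.0000, hold=0.0000 ⇒ V=0.0000 continue  boundary S*=65.6300
step 7: (k=7,j=0): S=18.2974, (K−S)⁺=61.4826, hold=61.2745 ⇒ V=61.4826 exercise | (k=7,j=1): S=26.3560, (K−S)⁺=53.4240, hold=53.2159 ⇒ V=53.4240 exercise | (k=7,j=2): S=37.9637, (K−S)⁺=41.8163, hold=41.6082 ⇒ V=41.8163 exercise | (k=7,j=3): S=54.6837, (K−S)⁺=25.0963, hold=24.8882 ⇒ V=25.0963 exercise | (k=7,j=4): S=78.7675, (K−S)⁺=1.0125, hold=7.8483 ⇒ V=7.8483 continue | (k=7,j=5): S=113.4584, (K−S)⁺=0.0000, hold=0.2919 ⇒ V=0.2919 continue | (k=7,j=6): S=163.4278, (K−S)⁺=0.0000, hold=0.0000 ⇒ V=0.0000 continue | (k=7,j=7): S=235.4047, (K−S)⁺=0.0000, hold=0.0000 ⇒ V=0.0000 continue  boundary S*=54.6837
step 6: (k=6,j=0): S=21.9601, (K−S)⁺=57.8199, hold=57.6118 ⇒ V=57.8199 exercise | (k=6,j=1): S=31.6318, (K−S)⁺=48.1482, hold=47.9401 ⇒ V=48.1482 exercise | (k=6,j=2): S=45.5631, (K−S)⁺=34.2169, hold=34.0088 ⇒ V=34.2169 exercise | (k=6,j=3): S=65.6300, (K−S)⁺=14.1500, hold=17.0893 ⇒ V=17.0893 continue | (k=6,j=4): S=94.5348, (K−S)⁺=0.0000, hold=4.3486 ⇒ V=4.3486 continue | (k=6,j=5): S=136.1699, (K−S)⁺=0.0000, hold=0.1568 ⇒ V=0.1568 continue | (k=6,j=6): S=196.1420, (K−S)⁺=0.0000, hold=0.0000 ⇒ V=0.0000 continue  boundary S*=45.5631
step 5: (k=5,j=0): S=26.3560, (K−S)⁺=53.4240, hold=53.2159 ⇒ V=53.4240 exercise | (k=5,j=1): S=37.9637, (K−S)⁺=41.8163, hold=41.6082 ⇒ V=41.8163 exercise | (k=5,j=2): S=54.6837, (K−S)⁺=25.0963, hold=26.2416 ⇒ V=26.2416 continue | (k=5,j=3): S=78.7675, (K−S)⁺=1.0125, hold=11.1785 ⇒ V=11.1785 continue | (k=5,j=4): S=113.4584, (K−S)⁺=0.0000, hold=2.4072 ⇒ V=2.4072 continue | (k=5,j=5): S=163.4278, (K−S)⁺=0.0000, hold=0.0842 ⇒ V=0.0842 continue  boundary S*=37.9637
step 4: (k=4,j=0): S=31.6318, (K−S)⁺=48.1482, hold=47.9401 ⇒ V=48.1482 exercise | (k=4,j=1): S=45.5631, (K−S)⁺=34.2169, hold=34.5361 ⇒ V=34.5361 continue | (k=4,j=2): S=65.6300, (K−S)⁺=14.1500, hold=19.2376 ⇒ V=19.2376 continue | (k=4,j=3): S=94.5348, (K−S)⁺=0.0000, hold=7.1108 ⇒ V=7.1108 continue | (k=4,j=4): S=136.1699, (K−S)⁺=0.0000, hold=1.3313 ⇒ V=1.3313 continue  boundary S*=31.6318
step 3: (k=3,j=0): S=37.9637, (K−S)⁺=41.8163, hold=41.7552 ⇒ V=41.8163 exercise | (k=3,j=1): S=54.6837, (K−S)⁺=25.0963, hold=27.4021 ⇒ V=27.4021 continue | (k=3,j=2): S=78.7675, (K−S)⁺=1.0125, hold=13.6038 ⇒ V=13.6038 continue | (k=3,j=3): S=113.4584, (K−S)⁺=0.0000, hold=4.4312 ⇒ V=4.4312 continue  boundary S*=37.9637
step 2: (k=2,j=0): S=45.5631, (K−S)⁺=34.2169, hold=35.0705 ⇒ V=35.0705 continue | (k=2,j=1): S=65.6300, (K−S)⁺=14.1500, hold=20.9774 ⇒ V=20.9774 continue | (k=2,j=2): S=94.5348, (K−S)⁺=0.0000, hold=9.3450 ⇒ V=9.3450 continue  boundary S*=-
step 1: (k=1,j=0): S=54.6837, (K−S)⁺=25.0963, hold=28.4901 ⇒ V=28.4901 continue | (k=1,j=1): S=78.7675, (K−S)⁺=1.0125, hold=15.5668 ⇒ V=15.5668 continue  boundary S*=-
step 0: (k=0,j=0): S=65.6300, (K−S)⁺=14.1500, hold=22.4655 ⇒ V=22.4655 continue  boundary S*=-

price = 22.4655
boundary = - - - 37.9637 31.6318 37.9637 45.5631 54.6837 65.6300
tree:
22.4655
28.4901 15.5668
35.0705 20.9774 9.3450
41.8163 27.4021 13.6038 4.4312
48.1482 34.5361 19.2376 7.1108 1.3313
53.4240 41.8163 26.2416 11.1785 2.4072 0.0842
57.8199 48.1482 34.2169 17.0893 4.3486 0.1568 0.0000
61.4826 53.4240 41.8163 25.0963 7.8483 0.2919 0.0000 0.0000
64.5344 57.8199 48.1482 34.2169 14.1500 0.5437 0.0000 0.0000 0.0000
67.0772 61.4826 53.4240 41.8163 25.0963 1.0125 0.0000 0.0000 0.0000 0.0000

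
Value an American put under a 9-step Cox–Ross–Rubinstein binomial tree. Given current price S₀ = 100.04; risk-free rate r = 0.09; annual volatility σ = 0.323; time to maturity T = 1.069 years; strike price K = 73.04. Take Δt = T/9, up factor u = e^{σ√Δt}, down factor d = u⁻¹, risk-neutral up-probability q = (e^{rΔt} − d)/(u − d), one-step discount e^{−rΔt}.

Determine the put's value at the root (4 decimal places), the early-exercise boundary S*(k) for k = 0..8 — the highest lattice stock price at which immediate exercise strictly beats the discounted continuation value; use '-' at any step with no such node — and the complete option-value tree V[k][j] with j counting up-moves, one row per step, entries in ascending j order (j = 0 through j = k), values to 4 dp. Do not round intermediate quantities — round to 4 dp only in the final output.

params: Δt=0.11878 u=1.11775 d=0.89465 q=0.52037 e^(-rΔt)=0.98937
t_9 payoffs: 36.3062 27.1459 15.7014 1.4029 0.0000 0.0000 0.0000 0.0000 0.0000 0.0000
t_8: node(8,0) S=41.0593 payoff=31.9807 vs cont=31.2041 → 31.9807 [stop]  node(8,1) S=51.2982 payoff=21.7418 vs cont=20.9652 → 21.7418 [stop]  node(8,2) S=64.0903 payoff=8.9497 vs cont=8.1730 → 8.9497 [stop]  node(8,3) S=80.0724 payoff=0.0000 vs cont=0.6657 → 0.6657 [wait]  node(8,4) S=100.0400 payoff=0.0000 vs cont=0.0000 → 0.0000 [wait]  node(8,5) S=124.9868 payoff=0.0000 vs cont=0.0000 → 0.0000 [wait]  node(8,6) S=156.1547 payoff=0.0000 vs cont=0.0000 → 0.0000 [wait]  node(8,7) S=195.0948 payoff=0.0000 vs cont=0.0000 → 0.0000 [wait]  node(8,8) S=243.7453 payoff=0.0000 vs cont=0.0000 → 0.0000 [wait]  ⇒ S*(8)=64.0903
t_7: node(7,0) S=45.8941 payoff=27.1459 vs cont=26.3693 → 27.1459 [stop]  node(7,1) S=57.3386 payoff=15.7014 vs cont=14.9248 → 15.7014 [stop]  node(7,2) S=71.6371 payoff=1.4029 vs cont=4.5896 → 4.5896 [wait]  node(7,3) S=89.5011 payoff=0.0000 vs cont=0.3159 → 0.3159 [wait]  node(7,4) S=111.8199 payoff=0.0000 vs cont=0.0000 → 0.0000 [wait]  node(7,5) S=139.7043 payoff=0.0000 vs cont=0.0000 → 0.0000 [wait]  node(7,6) S=174.5421 payoff=0.0000 vs cont=0.0000 → 0.0000 [wait]  node(7,7) S=218.0675 payoff=0.0000 vs cont=0.0000 → 0.0000 [wait]  ⇒ S*(7)=57.3386
t_6: node(6,0) S=51.2982 payoff=21.7418 vs cont=20.9652 → 21.7418 [stop]  node(6,1) S=64.0903 payoff=8.9497 vs cont=9.8137 → 9.8137 [wait]  node(6,2) S=80.0724 payoff=0.0000 vs cont=2.3405 → 2.3405 [wait]  node(6,3) S=100.0400 payoff=0.0000 vs cont=0.1499 → 0.1499 [wait]  node(6,4) S=124.9868 payoff=0.0000 vs cont=0.0000 → 0.0000 [wait]  node(6,5) S=156.1547 payoff=0.0000 vs cont=0.0000 → 0.0000 [wait]  node(6,6) S=195.0948 payoff=0.0000 vs cont=0.0000 → 0.0000 [wait]  ⇒ S*(6)=51.2982
t_5: node(5,0) S=57.3386 payoff=15.7014 vs cont=15.3696 → 15.7014 [stop]  node(5,1) S=71.6371 payoff=1.4029 vs cont=5.8619 → 5.8619 [wait]  node(5,2) S=89.5011 payoff=0.0000 vs cont=1.1878 → 1.1878 [wait]  node(5,3) S=111.8199 payoff=0.0000 vs cont=0.0711 → 0.0711 [wait]  node(5,4) S=139.7043 payoff=0.0000 vs cont=0.0000 → 0.0000 [wait]  node(5,5) S=174.5421 payoff=0.0000 vs cont=0.0000 → 0.0000 [wait]  ⇒ S*(5)=57.3386
t_4: node(4,0) S=64.0903 payoff=8.9497 vs cont=10.4687 → 10.4687 [wait]  node(4,1) S=80.0724 payoff=0.0000 vs cont=3.3932 → 3.3932 [wait]  node(4,2) S=100.0400 payoff=0.0000 vs cont=0.6003 → 0.6003 [wait]  node(4,3) S=124.9868 payoff=0.0000 vs cont=0.0338 → 0.0338 [wait]  node(4,4) S=156.1547 payoff=0.0000 vs cont=0.0000 → 0.0000 [wait]  ⇒ S*(4)=-
t_3: node(3,0) S=71.6371 payoff=1.4029 vs cont=6.7146 → 6.7146 [wait]  node(3,1) S=89.5011 payoff=0.0000 vs cont=1.9192 → 1.9192 [wait]  node(3,2) S=111.8199 payoff=0.0000 vs cont=0.3022 → 0.3022 [wait]  node(3,3) S=139.7043 payoff=0.0000 vs cont=0.0160 → 0.0160 [wait]  ⇒ S*(3)=-
t_2: node(2,0) S=80.0724 payoff=0.0000 vs cont=4.1744 → 4.1744 [wait]  node(2,1) S=100.0400 payoff=0.0000 vs cont=1.0663 → 1.0663 [wait]  node(2,2) S=124.9868 payoff=0.0000 vs cont=0.1517 → 0.1517 [wait]  ⇒ S*(2)=-
t_1: node(1,0) S=89.5011 payoff=0.0000 vs cont=2.5298 → 2.5298 [wait]  node(1,1) S=111.8199 payoff=0.0000 vs cont=0.5841 → 0.5841 [wait]  ⇒ S*(1)=-
t_0: node(0,0) S=100.0400 payoff=0.0000 vs cont=1.5012 → 1.5012 [wait]  ⇒ S*(0)=-

price = 1.5012
boundary = - - - - - 57.3386 51.2982 57.3386 64.0903
tree:
1.5012
2.5298 0.5841
4.1744 1.0663 0.1517
6.7146 1.9192 0.3022 0.0160
10.4687 3.3932 0.6003 0.0338 0.0000
15.7014 5.8619 1.1878 0.0711 0.0000 0.0000
21.7418 9.8137 2.3405 0.1499 0.0000 0.0000 0.0000
27.1459 15.7014 4.5896 0.3159 0.0000 0.0000 0.0000 0.0000
31.9807 21.7418 8.9497 0.6657 0.0000 0.0000 0.0000 0.0000 0.0000
36.3062 27.1459 15.7014 1.4029 0.0000 0.0000 0.0000 0.0000 0.0000 0.0000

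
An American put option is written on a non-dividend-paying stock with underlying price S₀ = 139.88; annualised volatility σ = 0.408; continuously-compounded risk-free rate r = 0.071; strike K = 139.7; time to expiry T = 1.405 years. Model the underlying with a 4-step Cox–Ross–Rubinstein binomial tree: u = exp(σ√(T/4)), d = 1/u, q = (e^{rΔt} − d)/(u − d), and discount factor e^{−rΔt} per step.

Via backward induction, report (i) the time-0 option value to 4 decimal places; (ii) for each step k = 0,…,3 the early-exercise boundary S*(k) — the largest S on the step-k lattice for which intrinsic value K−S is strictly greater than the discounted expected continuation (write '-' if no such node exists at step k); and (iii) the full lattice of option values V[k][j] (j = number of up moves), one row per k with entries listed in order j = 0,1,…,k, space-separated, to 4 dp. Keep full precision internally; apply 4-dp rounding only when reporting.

Δt=0.35125  u=1.27355  d=0.78521  q=0.49155  discount=0.97537
step 4 (expiry): payoffs max(K−S,0) = 86.5266 53.4568 0.0000 0.0000 0.0000
step 3: (k=3,j=0): S=67.7189, (K−S)⁺=71.9811, hold=68.5403 ⇒ V=71.9811 exercise | (k=3,j=1): S=109.8349, (K−S)⁺=29.8651, hold=26.5106 ⇒ V=29.8651 exercise | (k=3,j=2): S=178.1439, (K−S)⁺=0.0000, hold=0.0000 ⇒ V=0.0000 continue | (k=3,j=3): S=288.9359, (K−S)⁺=0.0000, hold=0.0000 ⇒ V=0.0000 continue  boundary S*=109.8349
step 2: (k=2,j=0): S=86.2432, (K−S)⁺=53.4568, hold=50.0159 ⇒ V=53.4568 exercise | (k=2,j=1): S=139.8800, (K−S)⁺=0.0000, hold=14.8109 ⇒ V=14.8109 continue | (k=2,j=2): S=226.8748, (K−S)⁺=0.0000, hold=0.0000 ⇒ V=0.0000 continue  boundary S*=86.2432
step 1: (k=1,j=0): S=109.8349, (K−S)⁺=29.8651, hold=33.6115 ⇒ V=33.6115 continue | (k=1,j=1): S=178.1439, (K−S)⁺=0.0000, hold=7.3451 ⇒ V=7.3451 continue  boundary S*=-
step 0: (k=0,j=0): S=139.8800, (K−S)⁺=0.0000, hold=20.1904 ⇒ V=20.1904 continue  boundary S*=-

price = 20.1904
boundary = - - 86.2432 109.8349
tree:
20.1904
33.6115 7.3451
53.4568 14.8109 0.0000
71.9811 29.8651 0.0000 0.0000
86.5266 53.4568 0.0000 0.0000 0.0000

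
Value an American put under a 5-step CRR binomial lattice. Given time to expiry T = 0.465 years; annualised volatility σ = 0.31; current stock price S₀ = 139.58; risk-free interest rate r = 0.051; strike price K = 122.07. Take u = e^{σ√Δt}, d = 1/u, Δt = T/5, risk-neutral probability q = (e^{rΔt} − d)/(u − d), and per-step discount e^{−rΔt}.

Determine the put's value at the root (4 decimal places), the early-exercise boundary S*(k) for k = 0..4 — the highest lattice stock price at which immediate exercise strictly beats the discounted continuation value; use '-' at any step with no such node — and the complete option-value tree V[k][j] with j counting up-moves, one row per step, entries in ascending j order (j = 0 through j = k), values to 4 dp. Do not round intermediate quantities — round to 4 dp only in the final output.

price = 3.6538
boundary = - - - - 95.6302
tree:
3.6538
6.3305 1.0276
10.6757 2.0712 0.0000
17.3176 4.1745 0.0000 0.0000
26.4398 8.4137 0.0000 0.0000 0.0000
35.0662 16.9580 0.0000 0.0000 0.0000 0.0000

Δt=0.09300  u=1.09915  d=0.90979  q=0.50149  discount=0.99527
step 5 (expiry): payoffs max(K−S,0) = 35.0662 16.9580 0.0000 0.0000 0.0000 0.0000
step 4: (k=4,j=0): S=95.6302, (K−S)⁺=26.4398, hold=25.8622 ⇒ V=26.4398 exercise | (k=4,j=1): S=115.5338, (K−S)⁺=6.5362, hold=8.4137 ⇒ V=8.4137 continue | (k=4,j=2): S=139.5800, (K−S)⁺=0.0000, hold=0.0000 ⇒ V=0.0000 continue | (k=4,j=3): S=168.6309, (K−S)⁺=0.0000, hold=0.0000 ⇒ V=0.0000 continue | (k=4,j=4): S=203.7283, (K−S)⁺=0.0000, hold=0.0000 ⇒ V=0.0000 continue  boundary S*=95.6302
step 3: (k=3,j=0): S=105.1120, (K−S)⁺=16.9580, hold=17.3176 ⇒ V=17.3176 continue | (k=3,j=1): S=126.9890, (K−S)⁺=0.0000, hold=4.1745 ⇒ V=4.1745 continue | (k=3,j=2): S=153.4194, (K−S)⁺=0.0000, hold=0.0000 ⇒ V=0.0000 continue | (k=3,j=3): S=185.3507, (K−S)⁺=0.0000, hold=0.0000 ⇒ V=0.0000 continue  boundary S*=-
step 2: (k=2,j=0): S=115.5338, (K−S)⁺=6.5362, hold=10.6757 ⇒ V=10.6757 continue | (k=2,j=1): S=139.5800, (K−S)⁺=0.0000, hold=2.0712 ⇒ V=2.0712 continue | (k=2,j=2): S=168.6309, (K−S)⁺=0.0000, hold=0.0000 ⇒ V=0.0000 continue  boundary S*=-
step 1: (k=1,j=0): S=126.9890, (K−S)⁺=0.0000, hold=6.3305 ⇒ V=6.3305 continue | (k=1,j=1): S=153.4194, (K−S)⁺=0.0000, hold=1.0276 ⇒ V=1.0276 continue  boundary S*=-
step 0: (k=0,j=0): S=139.5800, (K−S)⁺=0.0000, hold=3.6538 ⇒ V=3.6538 continue  boundary S*=-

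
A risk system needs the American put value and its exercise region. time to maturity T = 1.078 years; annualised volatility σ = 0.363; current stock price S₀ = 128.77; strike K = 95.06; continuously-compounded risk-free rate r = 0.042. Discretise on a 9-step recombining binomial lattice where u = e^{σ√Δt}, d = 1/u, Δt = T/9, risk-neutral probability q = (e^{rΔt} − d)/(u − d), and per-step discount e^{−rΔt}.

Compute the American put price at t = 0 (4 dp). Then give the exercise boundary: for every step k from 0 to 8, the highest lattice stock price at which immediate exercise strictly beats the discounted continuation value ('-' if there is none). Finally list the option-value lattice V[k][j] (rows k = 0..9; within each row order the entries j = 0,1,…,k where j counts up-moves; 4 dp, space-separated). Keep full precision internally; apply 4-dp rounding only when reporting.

price = 4.1590
boundary = - - - - - - 60.5970 68.7087 77.9063
tree:
4.1590
6.3548 1.9041
9.4963 3.1330 0.6378
13.8232 5.0664 1.1422 0.1166
19.5033 8.0220 2.0258 0.2293 0.0000
26.5090 12.3736 3.5511 0.4506 0.0000 0.0000
34.4630 18.4592 6.1332 0.8857 0.0000 0.0000 0.0000
41.6170 26.3513 10.3911 1.7408 0.0000 0.0000 0.0000 0.0000
47.9265 34.4630 17.1537 3.4215 0.0000 0.0000 0.0000 0.0000 0.0000
53.4910 41.6170 26.3513 6.7250 0.0000 0.0000 0.0000 0.0000 0.0000 0.0000

Δt=0.11978, u=1.13386, d=0.88194, q=0.48865, disc=e^(-rΔt)=0.99498
k=9 terminal: V=max(K-S,0) → 53.4910 41.6170 26.3513 6.7250 0.0000 0.0000 0.0000 0.0000 0.0000 0.0000
k=8: j=0 S=47.1335 intr=47.9265 cont=47.4495 V=47.9265[EX]; j=1 S=60.5970 intr=34.4630 cont=33.9860 V=34.4630[EX]; j=2 S=77.9063 intr=17.1537 cont=16.6767 V=17.1537[EX]; j=3 S=100.1598 intr=0.0000 cont=3.4215 V=3.4215[hold]; j=4 S=128.7700 intr=0.0000 cont=0.0000 V=0.0000[hold]; j=5 S=165.5526 intr=0.0000 cont=0.0000 V=0.0000[hold]; j=6 S=212.8419 intr=0.0000 cont=0.0000 V=0.0000[hold]; j=7 S=273.6392 intr=0.0000 cont=0.0000 V=0.0000[hold]; j=8 S=351.8029 intr=0.0000 cont=0.0000 V=0.0000[hold]  S*(8)=77.9063
k=7: j=0 S=53.4430 intr=41.6170 cont=41.1400 V=41.6170[EX]; j=1 S=68.7087 intr=26.3513 cont=25.8743 V=26.3513[EX]; j=2 S=88.3350 intr=6.7250 cont=10.3911 V=10.3911[hold]; j=3 S=113.5675 intr=0.0000 cont=1.7408 V=1.7408[hold]; j=4 S=146.0075 intr=0.0000 cont=0.0000 V=0.0000[hold]; j=5 S=187.7139 intr=0.0000 cont=0.0000 V=0.0000[hold]; j=6 S=241.3335 intr=0.0000 cont=0.0000 V=0.0000[hold]; j=7 S=310.2693 intr=0.0000 cont=0.0000 V=0.0000[hold]  S*(7)=68.7087
k=6: j=0 S=60.5970 intr=34.4630 cont=33.9860 V=34.4630[EX]; j=1 S=77.9063 intr=17.1537 cont=18.4592 V=18.4592[hold]; j=2 S=100.1598 intr=0.0000 cont=6.1332 V=6.1332[hold]; j=3 S=128.7700 intr=0.0000 cont=0.8857 V=0.8857[hold]; j=4 S=165.5526 intr=0.0000 cont=0.0000 V=0.0000[hold]; j=5 S=212.8419 intr=0.0000 cont=0.0000 V=0.0000[hold]; j=6 S=273.6392 intr=0.0000 cont=0.0000 V=0.0000[hold]  S*(6)=60.5970
k=5: j=0 S=68.7087 intr=26.3513 cont=26.5090 V=26.5090[hold]; j=1 S=88.3350 intr=6.7250 cont=12.3736 V=12.3736[hold]; j=2 S=113.5675 intr=0.0000 cont=3.5511 V=3.5511[hold]; j=3 S=146.0075 intr=0.0000 cont=0.4506 V=0.4506[hold]; j=4 S=187.7139 intr=0.0000 cont=0.0000 V=0.0000[hold]; j=5 S=241.3335 intr=0.0000 cont=0.0000 V=0.0000[hold]  S*(5)=-
k=4: j=0 S=77.9063 intr=17.1537 cont=19.5033 V=19.5033[hold]; j=1 S=100.1598 intr=0.0000 cont=8.0220 V=8.0220[hold]; j=2 S=128.7700 intr=0.0000 cont=2.0258 V=2.0258[hold]; j=3 S=165.5526 intr=0.0000 cont=0.2293 V=0.2293[hold]; j=4 S=212.8419 intr=0.0000 cont=0.0000 V=0.0000[hold]  S*(4)=-
k=3: j=0 S=88.3350 intr=6.7250 cont=13.8232 V=13.8232[hold]; j=1 S=113.5675 intr=0.0000 cont=5.0664 V=5.0664[hold]; j=2 S=146.0075 intr=0.0000 cont=1.1422 V=1.1422[hold]; j=3 S=187.7139 intr=0.0000 cont=0.1166 V=0.1166[hold]  S*(3)=-
k=2: j=0 S=100.1598 intr=0.0000 cont=9.4963 V=9.4963[hold]; j=1 S=128.7700 intr=0.0000 cont=3.1330 V=3.1330[hold]; j=2 S=165.5526 intr=0.0000 cont=0.6378 V=0.6378[hold]  S*(2)=-
k=1: j=0 S=113.5675 intr=0.0000 cont=6.3548 V=6.3548[hold]; j=1 S=146.0075 intr=0.0000 cont=1.9041 V=1.9041[hold]  S*(1)=-
k=0: j=0 S=128.7700 intr=0.0000 cont=4.1590 V=4.1590[hold]  S*(0)=-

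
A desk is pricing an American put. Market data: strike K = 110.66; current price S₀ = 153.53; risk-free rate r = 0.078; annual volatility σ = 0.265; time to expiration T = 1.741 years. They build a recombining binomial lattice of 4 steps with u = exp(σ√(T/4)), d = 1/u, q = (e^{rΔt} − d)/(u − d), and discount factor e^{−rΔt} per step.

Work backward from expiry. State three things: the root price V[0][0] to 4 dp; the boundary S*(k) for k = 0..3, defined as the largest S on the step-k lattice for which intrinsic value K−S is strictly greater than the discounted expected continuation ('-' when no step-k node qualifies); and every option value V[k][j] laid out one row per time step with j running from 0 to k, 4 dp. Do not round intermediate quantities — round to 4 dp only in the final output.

price = 1.8909
boundary = - - - 90.8679
tree:
1.8909
4.1509 0.1940
9.0813 0.4507 0.0000
19.7921 1.0471 0.0000 0.0000
34.3673 2.4324 0.0000 0.0000 0.0000

Δt=0.43525, u=1.19104, d=0.83960, q=0.55466, disc=e^(-rΔt)=0.96662
k=4 terminal: V=max(K-S,0) → 34.3673 2.4324 0.0000 0.0000 0.0000
k=3: j=0 S=90.8679 intr=19.7921 cont=16.0983 V=19.7921[EX]; j=1 S=128.9038 intr=0.0000 cont=1.0471 V=1.0471[hold]; j=2 S=182.8609 intr=0.0000 cont=0.0000 V=0.0000[hold]; j=3 S=259.4036 intr=0.0000 cont=0.0000 V=0.0000[hold]  S*(3)=90.8679
k=2: j=0 S=108.2276 intr=2.4324 cont=9.0813 V=9.0813[hold]; j=1 S=153.5300 intr=0.0000 cont=0.4507 V=0.4507[hold]; j=2 S=217.7953 intr=0.0000 cont=0.0000 V=0.0000[hold]  S*(2)=-
k=1: j=0 S=128.9038 intr=0.0000 cont=4.1509 V=4.1509[hold]; j=1 S=182.8609 intr=0.0000 cont=0.1940 V=0.1940[hold]  S*(1)=-
k=0: j=0 S=153.5300 intr=0.0000 cont=1.8909 V=1.8909[hold]  S*(0)=-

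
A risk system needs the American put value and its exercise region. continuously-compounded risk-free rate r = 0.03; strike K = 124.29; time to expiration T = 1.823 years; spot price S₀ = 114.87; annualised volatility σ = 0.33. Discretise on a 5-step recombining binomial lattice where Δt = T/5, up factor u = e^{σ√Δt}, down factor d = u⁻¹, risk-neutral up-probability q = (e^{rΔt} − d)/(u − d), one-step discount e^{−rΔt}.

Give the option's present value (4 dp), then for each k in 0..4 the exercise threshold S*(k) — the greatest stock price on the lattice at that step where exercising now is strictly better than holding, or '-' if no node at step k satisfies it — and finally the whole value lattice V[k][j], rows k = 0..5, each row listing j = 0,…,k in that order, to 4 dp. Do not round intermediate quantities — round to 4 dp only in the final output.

price = 23.3774
boundary = - - 77.1136 63.1819 77.1136
tree:
23.3774
33.9138 12.3983
47.1764 20.1973 4.1588
61.1081 31.7346 8.0510 0.0000
72.5228 47.1764 15.5859 0.0000 0.0000
81.8753 61.1081 30.1729 0.0000 0.0000 0.0000

Δt=0.36460, u=1.22050, d=0.81934, q=0.47776, disc=e^(-rΔt)=0.98912
k=5 terminal: V=max(K-S,0) → 81.8753 61.1081 30.1729 0.0000 0.0000 0.0000
k=4: j=0 S=51.7672 intr=72.5228 cont=71.1707 V=72.5228[EX]; j=1 S=77.1136 intr=47.1764 cont=45.8244 V=47.1764[EX]; j=2 S=114.8700 intr=9.4200 cont=15.5859 V=15.5859[hold]; j=3 S=171.1128 intr=0.0000 cont=0.0000 V=0.0000[hold]; j=4 S=254.8933 intr=0.0000 cont=0.0000 V=0.0000[hold]  S*(4)=77.1136
k=3: j=0 S=63.1819 intr=61.1081 cont=59.7560 V=61.1081[EX]; j=1 S=94.1171 intr=30.1729 cont=31.7346 V=31.7346[hold]; j=2 S=140.1989 intr=0.0000 cont=8.0510 V=8.0510[hold]; j=3 S=208.8433 intr=0.0000 cont=0.0000 V=0.0000[hold]  S*(3)=63.1819
k=2: j=0 S=77.1136 intr=47.1764 cont=46.5624 V=47.1764[EX]; j=1 S=114.8700 intr=9.4200 cont=20.1973 V=20.1973[hold]; j=2 S=171.1128 intr=0.0000 cont=4.1588 V=4.1588[hold]  S*(2)=77.1136
k=1: j=0 S=94.1171 intr=30.1729 cont=33.9138 V=33.9138[hold]; j=1 S=140.1989 intr=0.0000 cont=12.3983 V=12.3983[hold]  S*(1)=-
k=0: j=0 S=114.8700 intr=9.4200 cont=23.3774 V=23.3774[hold]  S*(0)=-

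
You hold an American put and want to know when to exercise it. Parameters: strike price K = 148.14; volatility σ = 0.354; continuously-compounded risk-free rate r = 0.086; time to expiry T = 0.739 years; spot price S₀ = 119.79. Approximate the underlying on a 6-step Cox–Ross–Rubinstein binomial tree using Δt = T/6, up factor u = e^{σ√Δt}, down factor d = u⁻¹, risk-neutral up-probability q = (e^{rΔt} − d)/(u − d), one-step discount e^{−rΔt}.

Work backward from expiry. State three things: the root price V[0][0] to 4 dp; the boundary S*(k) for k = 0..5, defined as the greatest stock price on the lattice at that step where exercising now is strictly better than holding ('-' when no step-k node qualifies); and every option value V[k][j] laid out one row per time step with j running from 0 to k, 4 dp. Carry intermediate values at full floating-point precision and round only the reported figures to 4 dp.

Δt=0.12317  u=1.13228  d=0.88317  q=0.51173  discount=0.98946
step 6 (expiry): payoffs max(K−S,0) = 91.2955 75.2615 54.7049 28.3500 0.0000 0.0000 0.0000
step 5: (k=5,j=0): S=64.3641, (K−S)⁺=83.7759, hold=82.2150 ⇒ V=83.7759 exercise | (k=5,j=1): S=82.5191, (K−S)⁺=65.6209, hold=64.0600 ⇒ V=65.6209 exercise | (k=5,j=2): S=105.7950, (K−S)⁺=42.3450, hold=40.7841 ⇒ V=42.3450 exercise | (k=5,j=3): S=135.6363, (K−S)⁺=12.5037, hold=13.6967 ⇒ V=13.6967 continue | (k=5,j=4): S=173.8948, (K−S)⁺=0.0000, hold=0.0000 ⇒ V=0.0000 continue | (k=5,j=5): S=222.9447, (K−S)⁺=0.0000, hold=0.0000 ⇒ V=0.0000 continue  boundary S*=105.7950
step 4: (k=4,j=0): S=72.8785, (K−S)⁺=75.2615, hold=73.7006 ⇒ V=75.2615 exercise | (k=4,j=1): S=93.4351, (K−S)⁺=54.7049, hold=53.1441 ⇒ V=54.7049 exercise | (k=4,j=2): S=119.7900, (K−S)⁺=28.3500, hold=27.3932 ⇒ V=28.3500 exercise | (k=4,j=3): S=153.5788, (K−S)⁺=0.0000, hold=6.6173 ⇒ V=6.6173 continue | (k=4,j=4): S=196.8982, (K−S)⁺=0.0000, hold=0.0000 ⇒ V=0.0000 continue  boundary S*=119.7900
step 3: (k=3,j=0): S=82.5191, (K−S)⁺=65.6209, hold=64.0600 ⇒ V=65.6209 exercise | (k=3,j=1): S=105.7950, (K−S)⁺=42.3450, hold=40.7841 ⇒ V=42.3450 exercise | (k=3,j=2): S=135.6363, (K−S)⁺=12.5037, hold=17.0472 ⇒ V=17.0472 continue | (k=3,j=3): S=173.8948, (K−S)⁺=0.0000, hold=3.1970 ⇒ V=3.1970 continue  boundary S*=105.7950
step 2: (k=2,j=0): S=93.4351, (K−S)⁺=54.7049, hold=53.1441 ⇒ V=54.7049 exercise | (k=2,j=1): S=119.7900, (K−S)⁺=28.3500, hold=29.0897 ⇒ V=29.0897 continue | (k=2,j=2): S=153.5788, (K−S)⁺=0.0000, hold=9.8548 ⇒ V=9.8548 continue  boundary S*=93.4351
step 1: (k=1,j=0): S=105.7950, (K−S)⁺=42.3450, hold=41.1586 ⇒ V=42.3450 exercise | (k=1,j=1): S=135.6363, (K−S)⁺=12.5037, hold=19.0439 ⇒ V=19.0439 continue  boundary S*=105.7950
step 0: (k=0,j=0): S=119.7900, (K−S)⁺=28.3500, hold=30.1006 ⇒ V=30.1006 continue  boundary S*=-

price = 30.1006
boundary = - 105.7950 93.4351 105.7950 119.7900 105.7950
tree:
30.1006
42.3450 19.0439
54.7049 29.0897 9.8548
65.6209 42.3450 17.0472 3.1970
75.2615 54.7049 28.3500 6.6173 0.0000
83.7759 65.6209 42.3450 13.6967 0.0000 0.0000
91.2955 75.2615 54.7049 28.3500 0.0000 0.0000 0.0000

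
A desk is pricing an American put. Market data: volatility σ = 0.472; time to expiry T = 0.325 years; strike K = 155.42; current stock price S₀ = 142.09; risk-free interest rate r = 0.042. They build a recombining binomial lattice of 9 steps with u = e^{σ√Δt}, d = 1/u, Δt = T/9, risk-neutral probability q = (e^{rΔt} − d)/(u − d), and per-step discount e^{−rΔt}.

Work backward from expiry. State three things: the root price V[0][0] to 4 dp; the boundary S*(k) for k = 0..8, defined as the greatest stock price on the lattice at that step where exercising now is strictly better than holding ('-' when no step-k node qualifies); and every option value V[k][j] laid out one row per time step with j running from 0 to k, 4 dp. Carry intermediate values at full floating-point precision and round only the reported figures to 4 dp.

Δt=0.03611  u=1.09384  d=0.91421  q=0.48604  discount=0.99848
step 9 (expiry): payoffs max(K−S,0) = 92.0357 79.5817 64.6806 46.8517 25.5197 0.0000 0.0000 0.0000 0.0000 0.0000
step 8: (k=8,j=0): S=69.3323, (K−S)⁺=86.0877, hold=85.8522 ⇒ V=86.0877 exercise | (k=8,j=1): S=82.9550, (K−S)⁺=72.4650, hold=72.2295 ⇒ V=72.4650 exercise | (k=8,j=2): S=99.2543, (K−S)⁺=56.1657, hold=55.9301 ⇒ V=56.1657 exercise | (k=8,j=3): S=118.7562, (K−S)⁺=36.6638, hold=36.4282 ⇒ V=36.6638 exercise | (k=8,j=4): S=142.0900, (K−S)⁺=13.3300, hold=13.0962 ⇒ V=13.3300 exercise | (k=8,j=5): S=170.0085, (K−S)⁺=0.0000, hold=0.0000 ⇒ V=0.0000 continue | (k=8,j=6): S=203.4125, (K−S)⁺=0.0000, hold=0.0000 ⇒ V=0.0000 continue | (k=8,j=7): S=243.3799, (K−S)⁺=0.0000, hold=0.0000 ⇒ V=0.0000 continue | (k=8,j=8): S=291.2002, (K−S)⁺=0.0000, hold=0.0000 ⇒ V=0.0000 continue  boundary S*=142.0900
step 7: (k=7,j=0): S=75.8383, (K−S)⁺=79.5817, hold=79.3461 ⇒ V=79.5817 exercise | (k=7,j=1): S=90.7394, (K−S)⁺=64.6806, hold=64.4451 ⇒ V=64.6806 exercise | (k=7,j=2): S=108.5683, (K−S)⁺=46.8517, hold=46.6162 ⇒ V=46.8517 exercise | (k=7,j=3): S=129.9003, (K−S)⁺=25.5197, hold=25.2842 ⇒ V=25.5197 exercise | (k=7,j=4): S=155.4236, (K−S)⁺=0.0000, hold=6.8407 ⇒ V=6.8407 continue | (k=7,j=5): S=185.9619, (K−S)⁺=0.0000, hold=0.0000 ⇒ V=0.0000 continue | (k=7,j=6): S=222.5006, (K−S)⁺=0.0000, hold=0.0000 ⇒ V=0.0000 continue | (k=7,j=7): S=266.2185, (K−S)⁺=0.0000, hold=0.0000 ⇒ V=0.0000 continue  boundary S*=129.9003
step 6: (k=6,j=0): S=82.9550, (K−S)⁺=72.4650, hold=72.2295 ⇒ V=72.4650 exercise | (k=6,j=1): S=99.2543, (K−S)⁺=56.1657, hold=55.9301 ⇒ V=56.1657 exercise | (k=6,j=2): S=118.7562, (K−S)⁺=36.6638, hold=36.4282 ⇒ V=36.6638 exercise | (k=6,j=3): S=142.0900, (K−S)⁺=13.3300, hold=16.4160 ⇒ V=16.4160 continue | (k=6,j=4): S=170.0085, (K−S)⁺=0.0000, hold=3.5105 ⇒ V=3.5105 continue | (k=6,j=5): S=203.4125, (K−S)⁺=0.0000, hold=0.0000 ⇒ V=0.0000 continue | (k=6,j=6): S=243.3799, (K−S)⁺=0.0000, hold=0.0000 ⇒ V=0.0000 continue  boundary S*=118.7562
step 5: (k=5,j=0): S=90.7394, (K−S)⁺=64.6806, hold=64.4451 ⇒ V=64.6806 exercise | (k=5,j=1): S=108.5683, (K−S)⁺=46.8517, hold=46.6162 ⇒ V=46.8517 exercise | (k=5,j=2): S=129.9003, (K−S)⁺=25.5197, hold=26.7819 ⇒ V=26.7819 continue | (k=5,j=3): S=155.4236, (K−S)⁺=0.0000, hold=10.1280 ⇒ V=10.1280 continue | (k=5,j=4): S=185.9619, (K−S)⁺=0.0000, hold=1.8015 ⇒ V=1.8015 continue | (k=5,j=5): S=222.5006, (K−S)⁺=0.0000, hold=0.0000 ⇒ V=0.0000 continue  boundary S*=108.5683
step 4: (k=4,j=0): S=99.2543, (K−S)⁺=56.1657, hold=55.9301 ⇒ V=56.1657 exercise | (k=4,j=1): S=118.7562, (K−S)⁺=36.6638, hold=37.0407 ⇒ V=37.0407 continue | (k=4,j=2): S=142.0900, (K−S)⁺=13.3300, hold=18.6591 ⇒ V=18.6591 continue | (k=4,j=3): S=170.0085, (K−S)⁺=0.0000, hold=6.0718 ⇒ V=6.0718 continue | (k=4,j=4): S=203.4125, (K−S)⁺=0.0000, hold=0.9245 ⇒ V=0.9245 continue  boundary S*=99.2543
step 3: (k=3,j=0): S=108.5683, (K−S)⁺=46.8517, hold=46.7991 ⇒ V=46.8517 exercise | (k=3,j=1): S=129.9003, (K−S)⁺=25.5197, hold=28.0639 ⇒ V=28.0639 continue | (k=3,j=2): S=155.4236, (K−S)⁺=0.0000, hold=12.5221 ⇒ V=12.5221 continue | (k=3,j=3): S=185.9619, (K−S)⁺=0.0000, hold=3.5646 ⇒ V=3.5646 continue  boundary S*=108.5683
step 2: (k=2,j=0): S=118.7562, (K−S)⁺=36.6638, hold=37.6629 ⇒ V=37.6629 continue | (k=2,j=1): S=142.0900, (K−S)⁺=13.3300, hold=20.4789 ⇒ V=20.4789 continue | (k=2,j=2): S=170.0085, (K−S)⁺=0.0000, hold=8.1560 ⇒ V=8.1560 continue  boundary S*=-
step 1: (k=1,j=0): S=129.9003, (K−S)⁺=25.5197, hold=29.2663 ⇒ V=29.2663 continue | (k=1,j=1): S=155.4236, (K−S)⁺=0.0000, hold=14.4675 ⇒ V=14.4675 continue  boundary S*=-
step 0: (k=0,j=0): S=142.0900, (K−S)⁺=13.3300, hold=22.0400 ⇒ V=22.0400 continue  boundary S*=-

price = 22.0400
boundary = - - - 108.5683 99.2543 108.5683 118.7562 129.9003 142.0900
tree:
22.0400
29.2663 14.4675
37.6629 20.4789 8.1560
46.8517 28.0639 12.5221 3.5646
56.1657 37.0407 18.6591 6.0718 0.9245
64.6806 46.8517 26.7819 10.1280 1.8015 0.0000
72.4650 56.1657 36.6638 16.4160 3.5105 0.0000 0.0000
79.5817 64.6806 46.8517 25.5197 6.8407 0.0000 0.0000 0.0000
86.0877 72.4650 56.1657 36.6638 13.3300 0.0000 0.0000 0.0000 0.0000
92.0357 79.5817 64.6806 46.8517 25.5197 0.0000 0.0000 0.0000 0.0000 0.0000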